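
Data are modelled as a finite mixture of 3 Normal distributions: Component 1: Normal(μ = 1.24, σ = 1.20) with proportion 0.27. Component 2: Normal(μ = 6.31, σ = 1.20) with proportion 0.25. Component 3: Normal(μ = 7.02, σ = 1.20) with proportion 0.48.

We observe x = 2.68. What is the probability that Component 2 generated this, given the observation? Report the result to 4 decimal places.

Posterior ∝ prior × likelihood, so P(k | x) ∝ w_k f_k(x); normalise over all components.
Normal densities:
  f_1 = (1/(1.20·√(2π)))·exp(−(2.68−1.24)²/(2·1.20²)) = 0.332452·exp(-0.72000) = 0.161822
  f_2 = (1/(1.20·√(2π)))·exp(−(2.68−6.31)²/(2·1.20²)) = 0.332452·exp(-4.57531) = 0.00342528
  f_3 = (1/(1.20·√(2π)))·exp(−(2.68−7.02)²/(2·1.20²)) = 0.332452·exp(-6.54014) = 0.000480156
Prior × likelihood for each component:
  w_1·f_1 = 0.27 × 0.161822 = 0.0436919
  w_2·f_2 = 0.25 × 0.00342528 = 0.00085632
  w_3·f_3 = 0.48 × 0.000480156 = 0.000230475
Normaliser: 0.0436919 + 0.00085632 + 0.000230475 = 0.0447787
So the posterior for Component 2 is 0.00085632 / 0.0447787 ≈ 0.0191.

0.0191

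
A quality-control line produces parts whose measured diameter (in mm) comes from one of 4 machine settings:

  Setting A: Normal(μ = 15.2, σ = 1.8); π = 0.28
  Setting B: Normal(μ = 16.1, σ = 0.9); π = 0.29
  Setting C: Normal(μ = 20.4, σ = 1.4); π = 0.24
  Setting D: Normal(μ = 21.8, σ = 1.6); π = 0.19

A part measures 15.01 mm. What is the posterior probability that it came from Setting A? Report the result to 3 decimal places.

Posterior ∝ prior × likelihood, so P(k | x) ∝ P(Z=k) f_k(x); normalise over all components.
Normal densities:
  p_A = (1/(1.8·√(2π)))·exp(−(15.01−15.2)²/(2·1.8²)) = 0.221635·exp(-0.00557) = 0.220403
  p_B = (1/(0.9·√(2π)))·exp(−(15.01−16.1)²/(2·0.9²)) = 0.443269·exp(-0.73340) = 0.212891
  p_C = (1/(1.4·√(2π)))·exp(−(15.01−20.4)²/(2·1.4²)) = 0.284959·exp(-7.41125) = 0.000172233
  p_D = (1/(1.6·√(2π)))·exp(−(15.01−21.8)²/(2·1.6²)) = 0.249339·exp(-9.00471) = 3.06264e-05
Multiply by the mixture weights:
  P(Z=A)·p_A = 0.28 × 0.220403 = 0.0617129
  P(Z=B)·p_B = 0.29 × 0.212891 = 0.0617385
  P(Z=C)·p_C = 0.24 × 0.000172233 = 4.1336e-05
  P(Z=D)·p_D = 0.19 × 3.06264e-05 = 5.81901e-06
Normaliser: 0.0617129 + 0.0617385 + 4.1336e-05 + 5.81901e-06 = 0.123499
P(Setting A | data) ≈ 0.500

0.500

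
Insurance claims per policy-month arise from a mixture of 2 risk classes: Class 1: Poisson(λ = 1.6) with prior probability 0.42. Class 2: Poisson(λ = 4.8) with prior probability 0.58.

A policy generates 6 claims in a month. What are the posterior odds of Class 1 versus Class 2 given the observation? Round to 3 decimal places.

Only the two components matter; the odds are (π_i f_i(x)) / (π_j f_j(x)).
Evaluate each component's likelihood at the observed value:
  L_1 = 0.00470453
  L_2 = 0.139798
0.0019759 / 0.0810829 ≈ 0.024

0.024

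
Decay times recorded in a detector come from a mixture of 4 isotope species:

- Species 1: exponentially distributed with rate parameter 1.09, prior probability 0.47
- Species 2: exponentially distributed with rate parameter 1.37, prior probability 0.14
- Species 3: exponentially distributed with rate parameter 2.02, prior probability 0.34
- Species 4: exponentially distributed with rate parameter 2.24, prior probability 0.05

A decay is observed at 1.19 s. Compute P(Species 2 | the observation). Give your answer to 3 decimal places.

0.152

The responsibility of component k is π_k f_k(x) divided by Σ_j π_j f_j(x).
Evaluate each component's likelihood at the observed value:
  f_1 = 0.297922
  f_2 = 0.268343
  f_3 = 0.182555
  f_4 = 0.155809
Multiply by the mixture weights:
  π_1·f_1 = 0.47 × 0.297922 = 0.140024
  π_2·f_2 = 0.14 × 0.268343 = 0.037568
  π_3·f_3 = 0.34 × 0.182555 = 0.0620688
  π_4·f_4 = 0.05 × 0.155809 = 0.00779045
Normaliser: 0.140024 + 0.037568 + 0.0620688 + 0.00779045 = 0.247451
P(Species 2 | the observation) ≈ 0.152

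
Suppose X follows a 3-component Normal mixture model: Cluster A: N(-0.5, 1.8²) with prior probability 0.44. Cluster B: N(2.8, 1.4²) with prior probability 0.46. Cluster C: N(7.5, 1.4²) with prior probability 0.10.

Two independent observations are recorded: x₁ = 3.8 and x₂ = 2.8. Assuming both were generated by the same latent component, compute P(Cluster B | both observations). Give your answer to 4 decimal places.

0.9920

By Bayes' theorem, P(k | x) = w_k f_k(x) / Σ_j w_j f_j(x).
Since both observations come from the same component, the likelihood for component k is f_k(x₁)·f_k(x₂).
  f_A = [(1/(1.8·√(2π)))·exp(−(3.8−-0.5)²/(2·1.8²)) = 0.221635·exp(-2.85340) = 0.0127769] × [0.041284] = 0.000527479
  f_B = [(1/(1.4·√(2π)))·exp(−(3.8−2.8)²/(2·1.4²)) = 0.284959·exp(-0.25510) = 0.220797] × [0.284959] = 0.062918
  f_C = [(1/(1.4·√(2π)))·exp(−(3.8−7.5)²/(2·1.4²)) = 0.284959·exp(-3.49235) = 0.00867112] × [0.00101729] = 8.82102e-06
Multiply by the mixture weights:
  w_A·f_A = 0.44 × 0.000527479 = 0.000232091
  w_B·f_B = 0.46 × 0.062918 = 0.0289423
  w_C·f_C = 0.10 × 8.82102e-06 = 8.82102e-07
Sum: 0.000232091 + 0.0289423 + 8.82102e-07 = 0.0291752
Responsibility of Cluster B: 0.0289423 / 0.0291752 ≈ 0.9920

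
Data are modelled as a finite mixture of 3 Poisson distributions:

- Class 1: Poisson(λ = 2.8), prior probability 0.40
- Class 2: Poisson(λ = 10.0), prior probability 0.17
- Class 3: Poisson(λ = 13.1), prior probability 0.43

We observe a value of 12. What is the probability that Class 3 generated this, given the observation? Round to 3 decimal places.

0.744

Apply Bayes' rule: the posterior for each component is proportional to its prior times its likelihood at x.
Poisson probabilities:
  p_1 = 2.94805e-05
  p_2 = 0.0947803
  p_3 = 0.109059
Unnormalised posteriors:
  π_1·p_1 = 0.40 × 2.94805e-05 = 1.17922e-05
  π_2·p_2 = 0.17 × 0.0947803 = 0.0161127
  π_3·p_3 = 0.43 × 0.109059 = 0.0468953
Normaliser: 1.17922e-05 + 0.0161127 + 0.0468953 = 0.0630197
Responsibility of Class 3: 0.0468953 / 0.0630197 ≈ 0.744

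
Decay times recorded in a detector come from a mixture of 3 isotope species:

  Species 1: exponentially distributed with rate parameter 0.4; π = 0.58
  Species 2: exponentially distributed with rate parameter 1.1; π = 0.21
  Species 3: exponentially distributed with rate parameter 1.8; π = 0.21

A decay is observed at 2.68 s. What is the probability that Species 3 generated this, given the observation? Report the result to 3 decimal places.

Apply Bayes' rule: the posterior for each component is proportional to its prior times its likelihood at x.
Evaluate each component's likelihood at the observed value:
  p_1 = 0.136929
  p_2 = 0.0576889
  p_3 = 0.0144623
Multiply by the mixture weights:
  w_1·p_1 = 0.58 × 0.136929 = 0.079419
  w_2·p_2 = 0.21 × 0.0576889 = 0.0121147
  w_3·p_3 = 0.21 × 0.0144623 = 0.00303707
Sum: 0.079419 + 0.0121147 + 0.00303707 = 0.0945707
Responsibility of Species 3: 0.00303707 / 0.0945707 ≈ 0.032

0.032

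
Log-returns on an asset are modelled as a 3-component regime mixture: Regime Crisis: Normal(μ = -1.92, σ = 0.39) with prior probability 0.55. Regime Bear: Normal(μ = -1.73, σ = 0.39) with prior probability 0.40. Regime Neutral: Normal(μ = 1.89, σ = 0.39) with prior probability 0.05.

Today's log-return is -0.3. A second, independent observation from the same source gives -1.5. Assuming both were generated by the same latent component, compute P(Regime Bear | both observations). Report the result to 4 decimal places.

0.8800

Apply Bayes' rule: the posterior for each component is proportional to its prior times its likelihood at x.
Since both observations come from the same component, the likelihood for component k is f_k(x₁)·f_k(x₂).
  L_Crisis = [0.00018327] × [0.572804] = 0.000104978
  L_Bear = [0.00123146] × [0.859651] = 0.00105863
  L_Neutral = [1.45425e-07] × [4.00887e-17] = 5.82992e-24
Multiply by the mixture weights:
  w_Crisis·L_Crisis = 0.55 × 0.000104978 = 5.77379e-05
  w_Bear·L_Bear = 0.40 × 0.00105863 = 0.000423451
  w_Neutral·L_Neutral = 0.05 × 5.82992e-24 = 2.91496e-25
Sum: 5.77379e-05 + 0.000423451 + 2.91496e-25 = 0.000481189
P(Regime Bear | x₁, x₂) = 0.000423451 / 0.000481189 ≈ 0.8800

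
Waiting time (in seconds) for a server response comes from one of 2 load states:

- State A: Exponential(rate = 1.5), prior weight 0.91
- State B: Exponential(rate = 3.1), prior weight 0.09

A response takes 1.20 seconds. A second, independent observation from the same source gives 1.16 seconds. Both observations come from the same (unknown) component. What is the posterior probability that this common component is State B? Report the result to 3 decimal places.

0.010

Apply Bayes' rule: the posterior for each component is proportional to its prior times its likelihood at x.
Since both observations come from the same component, the likelihood for component k is f_k(x₁)·f_k(x₂).
  f_A = [0.247948] × [0.263281] = 0.06528
  f_B = [0.0751253] × [0.085043] = 0.00638888
Multiply by the mixture weights:
  P(Z=A)·f_A = 0.91 × 0.06528 = 0.0594048
  P(Z=B)·f_B = 0.09 × 0.00638888 = 0.000575
Denominator: 0.0594048 + 0.000575 = 0.0599798
P(State B | x₁,x₂) = 0.000575 / 0.0599798 ≈ 0.010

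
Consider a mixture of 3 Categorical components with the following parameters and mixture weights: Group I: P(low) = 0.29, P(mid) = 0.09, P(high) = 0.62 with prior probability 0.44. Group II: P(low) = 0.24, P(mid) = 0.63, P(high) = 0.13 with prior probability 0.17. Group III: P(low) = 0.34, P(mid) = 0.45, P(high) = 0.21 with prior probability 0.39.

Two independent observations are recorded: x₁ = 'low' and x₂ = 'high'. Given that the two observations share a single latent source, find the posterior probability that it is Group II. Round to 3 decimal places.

0.047

P(component k | x) = w_k·f_k(x) / marginal(x), where marginal(x) = Σ_j w_j·f_j(x).
Since both observations come from the same component, the likelihood for component k is f_k(x₁)·f_k(x₂).
  f_I = [P(low | comp) = 0.29] × [0.62] = 0.1798
  f_II = [P(low | comp) = 0.24] × [0.13] = 0.0312
  f_III = [P(low | comp) = 0.34] × [0.21] = 0.0714
Prior × likelihood for each component:
  w_I·f_I = 0.44 × 0.1798 = 0.079112
  w_II·f_II = 0.17 × 0.0312 = 0.005304
  w_III·f_III = 0.39 × 0.0714 = 0.027846
Evidence: 0.079112 + 0.005304 + 0.027846 = 0.112262
Responsibility of Group II: 0.005304 / 0.112262 ≈ 0.047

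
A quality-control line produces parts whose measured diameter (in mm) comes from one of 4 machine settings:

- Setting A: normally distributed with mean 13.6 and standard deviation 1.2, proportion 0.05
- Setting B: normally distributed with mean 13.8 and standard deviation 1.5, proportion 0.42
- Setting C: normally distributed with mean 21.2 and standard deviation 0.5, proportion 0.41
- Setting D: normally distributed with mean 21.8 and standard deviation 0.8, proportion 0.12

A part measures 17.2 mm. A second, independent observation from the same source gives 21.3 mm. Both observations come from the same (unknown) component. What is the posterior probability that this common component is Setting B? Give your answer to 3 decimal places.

P(component k | x) = P(Z=k)·f_k(x) / marginal(x), where marginal(x) = Σ_j P(Z=j)·f_j(x).
Since both observations come from the same component, the likelihood for component k is f_k(x₁)·f_k(x₂).
  L_A = [(1/(1.2·√(2π)))·exp(−(17.2−13.6)²/(2·1.2²)) = 0.332452·exp(-4.50000) = 0.00369321] × [3.81059e-10] = 1.40733e-12
  L_B = [(1/(1.5·√(2π)))·exp(−(17.2−13.8)²/(2·1.5²)) = 0.265962·exp(-2.56889) = 0.0203781] × [9.91146e-07] = 2.01977e-08
  L_C = [(1/(0.5·√(2π)))·exp(−(17.2−21.2)²/(2·0.5²)) = 0.797885·exp(-32.00000) = 1.01045e-14] × [0.782085] = 7.90261e-15
  L_D = [(1/(0.8·√(2π)))·exp(−(17.2−21.8)²/(2·0.8²)) = 0.498678·exp(-16.53125) = 3.29905e-08] × [0.410201] = 1.35328e-08
Multiply by the mixture weights:
  P(Z=A)·L_A = 0.05 × 1.40733e-12 = 7.03666e-14
  P(Z=B)·L_B = 0.42 × 2.01977e-08 = 8.48304e-09
  P(Z=C)·L_C = 0.41 × 7.90261e-15 = 3.24007e-15
  P(Z=D)·L_D = 0.12 × 1.35328e-08 = 1.62393e-09
Sum: 7.03666e-14 + 8.48304e-09 + 3.24007e-15 + 1.62393e-09 = 1.0107e-08
So the posterior for Setting B is 8.48304e-09 / 1.0107e-08 ≈ 0.839.

0.839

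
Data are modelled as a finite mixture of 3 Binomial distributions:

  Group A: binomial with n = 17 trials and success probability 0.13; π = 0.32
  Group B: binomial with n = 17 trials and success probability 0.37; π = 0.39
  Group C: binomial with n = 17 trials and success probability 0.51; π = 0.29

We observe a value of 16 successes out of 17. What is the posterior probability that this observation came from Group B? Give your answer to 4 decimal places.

0.0101

P(component k | x) = π_k·f_k(x) / marginal(x), where marginal(x) = Σ_j π_j·f_j(x).
Binomial probabilities:
  L_A = 9.84151e-14
  L_B = 1.32135e-06
  L_C = 0.000174489
Weight by the priors:
  π_A·L_A = 0.32 × 9.84151e-14 = 3.14928e-14
  π_B·L_B = 0.39 × 1.32135e-06 = 5.15326e-07
  π_C·L_C = 0.29 × 0.000174489 = 5.06018e-05
Evidence: 3.14928e-14 + 5.15326e-07 + 5.06018e-05 = 5.11171e-05
P(Group B | the observation) ≈ 0.0101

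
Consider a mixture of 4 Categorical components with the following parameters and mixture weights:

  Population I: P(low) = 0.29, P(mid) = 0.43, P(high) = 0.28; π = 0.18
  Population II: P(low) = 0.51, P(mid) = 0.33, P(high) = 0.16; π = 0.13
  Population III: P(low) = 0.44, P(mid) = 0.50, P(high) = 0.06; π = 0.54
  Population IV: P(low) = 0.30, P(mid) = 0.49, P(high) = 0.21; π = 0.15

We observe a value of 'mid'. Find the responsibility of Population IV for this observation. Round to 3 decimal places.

0.158

The responsibility of component k is w_k f_k(x) divided by Σ_j w_j f_j(x).
Component likelihoods at x = 'mid':
  f_I = 0.43
  f_II = 0.33
  f_III = 0.5
  f_IV = 0.49
Weight by the priors:
  w_I·f_I = 0.18 × 0.43 = 0.0774
  w_II·f_II = 0.13 × 0.33 = 0.0429
  w_III·f_III = 0.54 × 0.5 = 0.27
  w_IV·f_IV = 0.15 × 0.49 = 0.0735
Marginal: 0.0774 + 0.0429 + 0.27 + 0.0735 = 0.4638
Responsibility of Population IV: 0.0735 / 0.4638 ≈ 0.158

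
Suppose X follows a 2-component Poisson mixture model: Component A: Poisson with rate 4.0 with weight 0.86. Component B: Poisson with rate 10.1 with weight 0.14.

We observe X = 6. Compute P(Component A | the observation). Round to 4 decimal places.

Posterior ∝ prior × likelihood, so P(k | x) ∝ P(Z=k) f_k(x); normalise over all components.
Evaluate each component's likelihood at the observed value:
  L_A = e^(−4.0)·4.0^6/6! = 0.104196
  L_B = e^(−10.1)·10.1^6/6! = 0.060565
Weight by the priors:
  P(Z=A)·L_A = 0.86 × 0.104196 = 0.0896082
  P(Z=B)·L_B = 0.14 × 0.060565 = 0.0084791
Sum: 0.0896082 + 0.0084791 = 0.0980873
Responsibility of Component A: 0.0896082 / 0.0980873 ≈ 0.9136

0.9136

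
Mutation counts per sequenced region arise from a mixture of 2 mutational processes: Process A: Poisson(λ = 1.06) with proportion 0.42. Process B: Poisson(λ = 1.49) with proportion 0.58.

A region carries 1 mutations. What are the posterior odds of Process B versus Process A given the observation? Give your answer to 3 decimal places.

Posterior odds = (π_i f_i(x)) / (π_j f_j(x)); the normalising sum cancels.
Poisson probabilities:
  L_A = 0.367243
  L_B = 0.335805
Posterior odds = (π_B·L_B) / (π_A·L_A) = (0.58·0.335805) / (0.42·0.367243) = 0.194767 / 0.154242 ≈ 1.263

1.263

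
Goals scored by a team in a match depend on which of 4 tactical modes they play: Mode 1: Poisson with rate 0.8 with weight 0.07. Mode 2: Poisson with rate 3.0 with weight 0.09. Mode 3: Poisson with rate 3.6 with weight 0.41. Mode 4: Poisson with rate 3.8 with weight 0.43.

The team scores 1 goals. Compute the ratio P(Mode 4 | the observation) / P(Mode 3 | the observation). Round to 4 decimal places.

0.9064

Since P(k|x) ∝ P(Z=k) f_k(x), the posterior odds are P(Z=i) f_i(x) / (P(Z=j) f_j(x)).
Component likelihoods at x = 1 goals:
  f_1 = e^(−0.8)·0.8^1/1! = 0.359463
  f_2 = e^(−3.0)·3.0^1/1! = 0.149361
  f_3 = e^(−3.6)·3.6^1/1! = 0.0983654
  f_4 = e^(−3.8)·3.8^1/1! = 0.0850089
0.0365538 / 0.0403298 ≈ 0.9064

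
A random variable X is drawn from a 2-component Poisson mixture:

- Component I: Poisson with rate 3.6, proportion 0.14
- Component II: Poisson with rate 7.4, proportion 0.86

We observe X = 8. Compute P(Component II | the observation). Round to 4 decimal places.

0.9777

By Bayes' theorem, P(k | x) = P(Z=k) f_k(x) / Σ_j P(Z=j) f_j(x).
Poisson probabilities:
  f_I = e^(−3.6)·3.6^8/8! = 0.0191179
  f_II = e^(−7.4)·7.4^8/8! = 0.136318
Weight by the priors:
  P(Z=I)·f_I = 0.14 × 0.0191179 = 0.0026765
  P(Z=II)·f_II = 0.86 × 0.136318 = 0.117234
Marginal: 0.0026765 + 0.117234 = 0.11991
Responsibility of Component II: 0.117234 / 0.11991 ≈ 0.9777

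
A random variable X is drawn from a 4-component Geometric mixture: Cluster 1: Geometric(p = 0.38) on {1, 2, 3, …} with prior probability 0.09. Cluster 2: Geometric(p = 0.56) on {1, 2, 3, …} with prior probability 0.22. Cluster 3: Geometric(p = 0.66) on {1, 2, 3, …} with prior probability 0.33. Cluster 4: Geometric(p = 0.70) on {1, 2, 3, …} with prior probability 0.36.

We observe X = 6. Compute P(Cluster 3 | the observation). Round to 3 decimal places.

Apply Bayes' rule: the posterior for each component is proportional to its prior times its likelihood at x.
Evaluate each component's likelihood at the observed value:
  f_1 = 0.034813
  f_2 = 0.00923531
  f_3 = 0.00299874
  f_4 = 0.001701
Unnormalised posteriors:
  π_1·f_1 = 0.09 × 0.034813 = 0.00313317
  π_2·f_2 = 0.22 × 0.00923531 = 0.00203177
  π_3·f_3 = 0.33 × 0.00299874 = 0.000989584
  π_4·f_4 = 0.36 × 0.001701 = 0.00061236
Normaliser: 0.00313317 + 0.00203177 + 0.000989584 + 0.00061236 = 0.00676689
Responsibility of Cluster 3: 0.000989584 / 0.00676689 ≈ 0.146

0.146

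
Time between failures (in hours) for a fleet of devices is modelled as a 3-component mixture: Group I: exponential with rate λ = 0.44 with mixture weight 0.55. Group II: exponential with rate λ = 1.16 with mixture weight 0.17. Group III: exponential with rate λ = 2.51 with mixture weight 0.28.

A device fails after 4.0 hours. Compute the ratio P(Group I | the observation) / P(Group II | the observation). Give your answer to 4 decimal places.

21.8613

Posterior odds = (π_i f_i(x)) / (π_j f_j(x)); the normalising sum cancels.
Exponential densities:
  p_I = 0.0756997
  p_II = 0.0112029
  p_III = 0.000109486
Posterior odds = (π_I·p_I) / (π_II·p_II) = (0.55·0.0756997) / (0.17·0.0112029) = 0.0416349 / 0.0019045 ≈ 21.8613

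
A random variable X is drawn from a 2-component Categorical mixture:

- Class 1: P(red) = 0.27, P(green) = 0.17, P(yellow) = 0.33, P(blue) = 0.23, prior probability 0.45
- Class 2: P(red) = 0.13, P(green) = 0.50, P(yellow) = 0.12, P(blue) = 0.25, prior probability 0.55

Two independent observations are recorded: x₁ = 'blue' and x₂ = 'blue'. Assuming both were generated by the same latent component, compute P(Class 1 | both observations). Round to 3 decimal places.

0.409

Posterior ∝ prior × likelihood, so P(k | x) ∝ w_k f_k(x); normalise over all components.
Since both observations come from the same component, the likelihood for component k is f_k(x₁)·f_k(x₂).
  f_1 = [P(blue | comp) = 0.23] × [0.23] = 0.0529
  f_2 = [P(blue | comp) = 0.25] × [0.25] = 0.0625
Weight by the priors:
  w_1·f_1 = 0.45 × 0.0529 = 0.023805
  w_2·f_2 = 0.55 × 0.0625 = 0.034375
Denominator: 0.023805 + 0.034375 = 0.05818
Responsibility of Class 1: 0.023805 / 0.05818 ≈ 0.409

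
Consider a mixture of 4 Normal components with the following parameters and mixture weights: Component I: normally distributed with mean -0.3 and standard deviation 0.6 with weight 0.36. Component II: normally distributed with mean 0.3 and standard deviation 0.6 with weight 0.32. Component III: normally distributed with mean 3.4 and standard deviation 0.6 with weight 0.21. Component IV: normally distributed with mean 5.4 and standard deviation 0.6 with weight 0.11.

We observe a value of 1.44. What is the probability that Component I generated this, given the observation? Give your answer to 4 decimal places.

Apply Bayes' rule: the posterior for each component is proportional to its prior times its likelihood at x.
Component likelihoods at x = 1.44:
  L_I = (1/(0.6·√(2π)))·exp(−(1.44−-0.3)²/(2·0.6²)) = 0.664904·exp(-4.20500) = 0.00992089
  L_II = (1/(0.6·√(2π)))·exp(−(1.44−0.3)²/(2·0.6²)) = 0.664904·exp(-1.80500) = 0.10936
  L_III = (1/(0.6·√(2π)))·exp(−(1.44−3.4)²/(2·0.6²)) = 0.664904·exp(-5.33556) = 0.003203
  L_IV = (1/(0.6·√(2π)))·exp(−(1.44−5.4)²/(2·0.6²)) = 0.664904·exp(-21.78000) = 2.31113e-10
Weight by the priors:
  P(Z=I)·L_I = 0.36 × 0.00992089 = 0.00357152
  P(Z=II)·L_II = 0.32 × 0.10936 = 0.0349951
  P(Z=III)·L_III = 0.21 × 0.003203 = 0.000672629
  P(Z=IV)·L_IV = 0.11 × 2.31113e-10 = 2.54225e-11
Evidence: 0.00357152 + 0.0349951 + 0.000672629 + 2.54225e-11 = 0.0392392
So the posterior for Component I is 0.00357152 / 0.0392392 ≈ 0.0910.

0.0910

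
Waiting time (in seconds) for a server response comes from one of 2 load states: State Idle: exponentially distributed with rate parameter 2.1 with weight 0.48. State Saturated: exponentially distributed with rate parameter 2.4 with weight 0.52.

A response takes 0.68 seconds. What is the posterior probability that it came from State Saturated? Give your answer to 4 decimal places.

0.5024

Apply Bayes' rule: the posterior for each component is proportional to its prior times its likelihood at x.
Exponential densities:
  L_Idle = 0.503555
  L_Saturated = 0.469291
Multiply by the mixture weights:
  π_Idle·L_Idle = 0.48 × 0.503555 = 0.241706
  π_Saturated·L_Saturated = 0.52 × 0.469291 = 0.244032
Denominator: 0.241706 + 0.244032 = 0.485738
P(State Saturated | 0.68 seconds) = 0.244032 / 0.485738 ≈ 0.5024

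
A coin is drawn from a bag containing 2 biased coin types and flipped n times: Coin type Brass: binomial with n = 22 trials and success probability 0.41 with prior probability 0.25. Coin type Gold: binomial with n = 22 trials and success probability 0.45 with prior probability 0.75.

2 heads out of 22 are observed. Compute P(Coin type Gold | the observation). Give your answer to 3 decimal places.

0.470

Apply Bayes' rule: the posterior for each component is proportional to its prior times its likelihood at x.
Evaluate each component's likelihood at the observed value:
  L_Brass = C(22,2)·0.41^2·0.59^20 = 231·0.1681·2.6124e-05 = 0.00101442
  L_Gold = C(22,2)·0.45^2·0.55^20 = 231·0.2025·6.41584e-06 = 0.000300117
Unnormalised posteriors:
  π_Brass·L_Brass = 0.25 × 0.00101442 = 0.000253606
  π_Gold·L_Gold = 0.75 × 0.000300117 = 0.000225088
Sum: 0.000253606 + 0.000225088 = 0.000478694
P(Coin type Gold | the observation) ≈ 0.470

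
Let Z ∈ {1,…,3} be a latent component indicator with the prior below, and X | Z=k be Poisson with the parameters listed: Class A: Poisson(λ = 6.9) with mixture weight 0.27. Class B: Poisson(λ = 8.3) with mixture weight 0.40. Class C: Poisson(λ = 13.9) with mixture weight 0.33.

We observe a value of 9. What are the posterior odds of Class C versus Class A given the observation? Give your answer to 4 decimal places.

0.6089

The posterior odds equal the prior odds times the likelihood ratio: (π_i/π_j)·(f_i(x)/f_j(x)).
Evaluate each component's likelihood at the observed value:
  f_A = e^(−6.9)·6.9^9/9! = 0.0984571
  f_B = e^(−8.3)·8.3^9/9! = 0.128025
  f_C = e^(−13.9)·13.9^9/9! = 0.0490543
0.0161879 / 0.0265834 ≈ 0.6089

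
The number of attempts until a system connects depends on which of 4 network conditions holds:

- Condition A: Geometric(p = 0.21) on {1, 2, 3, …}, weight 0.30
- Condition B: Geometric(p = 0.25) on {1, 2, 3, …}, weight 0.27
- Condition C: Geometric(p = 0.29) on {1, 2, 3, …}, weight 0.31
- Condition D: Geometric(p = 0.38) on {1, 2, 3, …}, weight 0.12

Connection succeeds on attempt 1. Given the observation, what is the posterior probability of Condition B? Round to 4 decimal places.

Apply Bayes' rule: the posterior for each component is proportional to its prior times its likelihood at x.
Evaluate each component's likelihood at the observed value:
  p_A = 0.21·(1−0.21)^0 = 0.21·1 = 0.21
  p_B = 0.25·(1−0.25)^0 = 0.25·1 = 0.25
  p_C = 0.29·(1−0.29)^0 = 0.29·1 = 0.29
  p_D = 0.38·(1−0.38)^0 = 0.38·1 = 0.38
Multiply by the mixture weights:
  π_A·p_A = 0.30 × 0.21 = 0.063
  π_B·p_B = 0.27 × 0.25 = 0.0675
  π_C·p_C = 0.31 × 0.29 = 0.0899
  π_D·p_D = 0.12 × 0.38 = 0.0456
Evidence: 0.063 + 0.0675 + 0.0899 + 0.0456 = 0.266
Responsibility of Condition B: 0.0675 / 0.266 ≈ 0.2538

0.2538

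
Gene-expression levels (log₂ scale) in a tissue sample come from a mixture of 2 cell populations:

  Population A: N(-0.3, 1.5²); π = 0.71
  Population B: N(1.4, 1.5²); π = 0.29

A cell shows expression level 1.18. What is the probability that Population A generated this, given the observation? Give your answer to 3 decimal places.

0.603

Posterior ∝ prior × likelihood, so P(k | x) ∝ π_k f_k(x); normalise over all components.
Component likelihoods at x = 1.18:
  f_A = (1/(1.5·√(2π)))·exp(−(1.18−-0.3)²/(2·1.5²)) = 0.265962·exp(-0.48676) = 0.163465
  f_B = (1/(1.5·√(2π)))·exp(−(1.18−1.4)²/(2·1.5²)) = 0.265962·exp(-0.01076) = 0.263116
Unnormalised posteriors:
  π_A·f_A = 0.71 × 0.163465 = 0.11606
  π_B·f_B = 0.29 × 0.263116 = 0.0763037
Normaliser: 0.11606 + 0.0763037 = 0.192364
Responsibility of Population A: 0.11606 / 0.192364 ≈ 0.603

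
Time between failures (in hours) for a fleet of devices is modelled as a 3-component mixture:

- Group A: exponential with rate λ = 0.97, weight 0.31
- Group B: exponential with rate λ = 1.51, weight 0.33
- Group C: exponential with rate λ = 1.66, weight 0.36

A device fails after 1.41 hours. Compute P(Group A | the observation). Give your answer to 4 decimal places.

0.3960

Posterior ∝ prior × likelihood, so P(k | x) ∝ w_k f_k(x); normalise over all components.
Component likelihoods at x = 1.41 hours:
  p_A = 0.247051
  p_B = 0.179606
  p_C = 0.159808
Weight by the priors:
  w_A·p_A = 0.31 × 0.247051 = 0.0765859
  w_B·p_B = 0.33 × 0.179606 = 0.0592699
  w_C·p_C = 0.36 × 0.159808 = 0.0575309
Sum: 0.0765859 + 0.0592699 + 0.0575309 = 0.193387
So the posterior for Group A is 0.0765859 / 0.193387 ≈ 0.3960.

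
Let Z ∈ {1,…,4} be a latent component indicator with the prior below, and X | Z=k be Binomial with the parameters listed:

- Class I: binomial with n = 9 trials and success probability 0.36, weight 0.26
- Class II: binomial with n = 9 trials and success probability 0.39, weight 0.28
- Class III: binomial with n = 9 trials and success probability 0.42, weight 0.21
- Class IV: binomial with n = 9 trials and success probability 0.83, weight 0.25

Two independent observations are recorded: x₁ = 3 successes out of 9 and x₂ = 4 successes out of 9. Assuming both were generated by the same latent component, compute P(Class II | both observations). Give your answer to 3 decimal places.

0.381

Apply Bayes' rule: the posterior for each component is proportional to its prior times its likelihood at x.
Since both observations come from the same component, the likelihood for component k is f_k(x₁)·f_k(x₂).
  p_I = [0.269319] × [0.227238] = 0.0611994
  p_II = [0.256716] × [0.246194] = 0.0632019
  p_III = [0.236916] × [0.25734] = 0.0609681
  p_IV = [0.00115933] × [0.00849039] = 9.84316e-06
Multiply by the mixture weights:
  π_I·p_I = 0.26 × 0.0611994 = 0.0159118
  π_II·p_II = 0.28 × 0.0632019 = 0.0176965
  π_III·p_III = 0.21 × 0.0609681 = 0.0128033
  π_IV·p_IV = 0.25 × 9.84316e-06 = 2.46079e-06
Sum: 0.0159118 + 0.0176965 + 0.0128033 + 2.46079e-06 = 0.0464141
Responsibility of Class II: 0.0176965 / 0.0464141 ≈ 0.381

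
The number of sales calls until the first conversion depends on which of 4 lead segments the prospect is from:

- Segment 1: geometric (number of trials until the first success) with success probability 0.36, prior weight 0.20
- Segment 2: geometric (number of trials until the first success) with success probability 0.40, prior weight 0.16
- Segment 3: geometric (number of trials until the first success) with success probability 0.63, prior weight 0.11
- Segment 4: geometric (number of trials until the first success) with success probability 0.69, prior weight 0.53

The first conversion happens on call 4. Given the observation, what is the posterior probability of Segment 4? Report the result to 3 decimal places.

0.231

Apply Bayes' rule: the posterior for each component is proportional to its prior times its likelihood at x.
Geometric probabilities:
  L_1 = 0.0943718
  L_2 = 0.0864
  L_3 = 0.0319114
  L_4 = 0.0205558
Weight by the priors:
  P(Z=1)·L_1 = 0.20 × 0.0943718 = 0.0188744
  P(Z=2)·L_2 = 0.16 × 0.0864 = 0.013824
  P(Z=3)·L_3 = 0.11 × 0.0319114 = 0.00351025
  P(Z=4)·L_4 = 0.53 × 0.0205558 = 0.0108946
Evidence: 0.0188744 + 0.013824 + 0.00351025 + 0.0108946 = 0.0471032
So the posterior for Segment 4 is 0.0108946 / 0.0471032 ≈ 0.231.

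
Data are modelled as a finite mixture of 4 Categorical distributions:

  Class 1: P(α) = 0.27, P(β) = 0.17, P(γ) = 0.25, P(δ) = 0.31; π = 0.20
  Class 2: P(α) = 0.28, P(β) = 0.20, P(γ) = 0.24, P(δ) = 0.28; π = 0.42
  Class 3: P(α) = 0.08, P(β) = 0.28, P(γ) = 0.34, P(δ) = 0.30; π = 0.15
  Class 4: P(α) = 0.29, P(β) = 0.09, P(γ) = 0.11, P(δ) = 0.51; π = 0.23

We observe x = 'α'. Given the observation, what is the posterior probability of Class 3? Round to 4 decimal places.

0.0479

P(component k | x) = π_k·f_k(x) / marginal(x), where marginal(x) = Σ_j π_j·f_j(x).
Evaluate each component's likelihood at the observed value:
  p_1 = P(α | comp) = 0.27
  p_2 = P(α | comp) = 0.28
  p_3 = P(α | comp) = 0.08
  p_4 = P(α | comp) = 0.29
Multiply by the mixture weights:
  π_1·p_1 = 0.20 × 0.27 = 0.054
  π_2·p_2 = 0.42 × 0.28 = 0.1176
  π_3·p_3 = 0.15 × 0.08 = 0.012
  π_4·p_4 = 0.23 × 0.29 = 0.0667
Denominator: 0.054 + 0.1176 + 0.012 + 0.0667 = 0.2503
So the posterior for Class 3 is 0.012 / 0.2503 ≈ 0.0479.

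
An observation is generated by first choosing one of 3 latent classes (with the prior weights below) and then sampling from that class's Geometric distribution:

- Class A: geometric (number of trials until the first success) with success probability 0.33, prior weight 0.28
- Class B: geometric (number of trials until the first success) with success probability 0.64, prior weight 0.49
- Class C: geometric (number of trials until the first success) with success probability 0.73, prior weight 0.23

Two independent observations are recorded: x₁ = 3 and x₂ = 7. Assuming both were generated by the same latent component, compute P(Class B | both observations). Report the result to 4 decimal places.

0.0436

By Bayes' theorem, P(k | x) = π_k f_k(x) / Σ_j π_j f_j(x).
Since both observations come from the same component, the likelihood for component k is f_k(x₁)·f_k(x₂).
  L_A = [0.148137] × [0.0298513] = 0.00442208
  L_B = [0.082944] × [0.00139314] = 0.000115553
  L_C = [0.053217] × [0.000282817] = 1.50507e-05
Weight by the priors:
  π_A·L_A = 0.28 × 0.00442208 = 0.00123818
  π_B·L_B = 0.49 × 0.000115553 = 5.66208e-05
  π_C·L_C = 0.23 × 1.50507e-05 = 3.46165e-06
Marginal: 0.00123818 + 5.66208e-05 + 3.46165e-06 = 0.00129826
So the posterior for Class B is 5.66208e-05 / 0.00129826 ≈ 0.0436.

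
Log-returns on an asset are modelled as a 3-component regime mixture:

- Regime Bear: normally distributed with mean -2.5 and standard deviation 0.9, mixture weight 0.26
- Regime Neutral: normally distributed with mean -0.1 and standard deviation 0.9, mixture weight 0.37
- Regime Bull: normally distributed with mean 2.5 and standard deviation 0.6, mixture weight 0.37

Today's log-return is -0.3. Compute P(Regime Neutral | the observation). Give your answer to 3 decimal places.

Apply Bayes' rule: the posterior for each component is proportional to its prior times its likelihood at x.
Component likelihoods at x = -0.3:
  L_Bear = (1/(0.9·√(2π)))·exp(−(-0.3−-2.5)²/(2·0.9²)) = 0.443269·exp(-2.98765) = 0.0223432
  L_Neutral = (1/(0.9·√(2π)))·exp(−(-0.3−-0.1)²/(2·0.9²)) = 0.443269·exp(-0.02469) = 0.432458
  L_Bull = (1/(0.6·√(2π)))·exp(−(-0.3−2.5)²/(2·0.6²)) = 0.664904·exp(-10.88889) = 1.24101e-05
Weight by the priors:
  π_Bear·L_Bear = 0.26 × 0.0223432 = 0.00580924
  π_Neutral·L_Neutral = 0.37 × 0.432458 = 0.16001
  π_Bull·L_Bull = 0.37 × 1.24101e-05 = 4.59173e-06
Sum: 0.00580924 + 0.16001 + 4.59173e-06 = 0.165823
So the posterior for Regime Neutral is 0.16001 / 0.165823 ≈ 0.965.

0.965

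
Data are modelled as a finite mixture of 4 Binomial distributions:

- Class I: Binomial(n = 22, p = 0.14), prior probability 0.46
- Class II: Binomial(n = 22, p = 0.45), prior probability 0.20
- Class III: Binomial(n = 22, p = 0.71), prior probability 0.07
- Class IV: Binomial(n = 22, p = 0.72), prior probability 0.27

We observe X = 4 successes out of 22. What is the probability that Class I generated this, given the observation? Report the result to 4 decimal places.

Apply Bayes' rule: the posterior for each component is proportional to its prior times its likelihood at x.
Evaluate each component's likelihood at the observed value:
  f_I = C(22,4)·0.14^4·0.86^18 = 7315·0.00038416·0.0662174 = 0.18608
  f_II = C(22,4)·0.45^4·0.55^18 = 7315·0.0410063·2.12094e-05 = 0.00636199
  f_III = C(22,4)·0.71^4·0.29^18 = 7315·0.254117·2.10457e-10 = 3.91212e-07
  f_IV = C(22,4)·0.72^4·0.28^18 = 7315·0.268739·1.11904e-10 = 2.19983e-07
Unnormalised posteriors:
  π_I·f_I = 0.46 × 0.18608 = 0.0855966
  π_II·f_II = 0.20 × 0.00636199 = 0.0012724
  π_III·f_III = 0.07 × 3.91212e-07 = 2.73848e-08
  π_IV·f_IV = 0.27 × 2.19983e-07 = 5.93954e-08
Sum: 0.0855966 + 0.0012724 + 2.73848e-08 + 5.93954e-08 = 0.0868691
P(Class I | 4 successes out of 22) = 0.0855966 / 0.0868691 ≈ 0.9854

0.9854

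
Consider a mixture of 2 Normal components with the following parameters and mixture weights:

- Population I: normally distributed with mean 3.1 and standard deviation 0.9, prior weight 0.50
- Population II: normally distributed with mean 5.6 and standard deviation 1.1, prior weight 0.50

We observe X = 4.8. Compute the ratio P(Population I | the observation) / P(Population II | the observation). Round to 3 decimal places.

0.267

Only the two components matter; the odds are (π_i f_i(x)) / (π_j f_j(x)).
Component likelihoods at x = 4.8:
  p_I = 0.0744574
  p_II = 0.278396
Odds = (0.50/0.50) × (0.0744574/0.278396) = 1 × 0.267451 ≈ 0.267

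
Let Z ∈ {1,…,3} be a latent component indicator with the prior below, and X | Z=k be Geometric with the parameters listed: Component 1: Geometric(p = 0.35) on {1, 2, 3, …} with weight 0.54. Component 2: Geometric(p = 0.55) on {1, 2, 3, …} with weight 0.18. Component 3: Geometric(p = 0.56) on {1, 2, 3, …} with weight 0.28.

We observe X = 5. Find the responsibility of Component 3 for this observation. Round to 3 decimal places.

The responsibility of component k is π_k f_k(x) divided by Σ_j π_j f_j(x).
Geometric probabilities:
  p_1 = 0.35·(1−0.35)^4 = 0.35·0.178506 = 0.0624772
  p_2 = 0.55·(1−0.55)^4 = 0.55·0.0410062 = 0.0225534
  p_3 = 0.56·(1−0.56)^4 = 0.56·0.037481 = 0.0209893
Unnormalised posteriors:
  π_1·p_1 = 0.54 × 0.0624772 = 0.0337377
  π_2·p_2 = 0.18 × 0.0225534 = 0.00405962
  π_3·p_3 = 0.28 × 0.0209893 = 0.00587701
Normaliser: 0.0337377 + 0.00405962 + 0.00587701 = 0.0436743
So the posterior for Component 3 is 0.00587701 / 0.0436743 ≈ 0.135.

0.135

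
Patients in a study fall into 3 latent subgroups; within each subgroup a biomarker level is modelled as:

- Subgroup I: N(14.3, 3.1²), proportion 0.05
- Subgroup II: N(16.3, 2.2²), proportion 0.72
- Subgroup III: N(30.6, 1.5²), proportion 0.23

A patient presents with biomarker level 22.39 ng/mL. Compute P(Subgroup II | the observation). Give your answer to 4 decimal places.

Posterior ∝ prior × likelihood, so P(k | x) ∝ π_k f_k(x); normalise over all components.
Component likelihoods at x = 22.39 ng/mL:
  p_I = 0.00427253
  p_II = 0.0039312
  p_III = 8.31107e-08
Unnormalised posteriors:
  π_I·p_I = 0.05 × 0.00427253 = 0.000213627
  π_II·p_II = 0.72 × 0.0039312 = 0.00283046
  π_III·p_III = 0.23 × 8.31107e-08 = 1.91155e-08
Normaliser: 0.000213627 + 0.00283046 + 1.91155e-08 = 0.00304411
So the posterior for Subgroup II is 0.00283046 / 0.00304411 ≈ 0.9298.

0.9298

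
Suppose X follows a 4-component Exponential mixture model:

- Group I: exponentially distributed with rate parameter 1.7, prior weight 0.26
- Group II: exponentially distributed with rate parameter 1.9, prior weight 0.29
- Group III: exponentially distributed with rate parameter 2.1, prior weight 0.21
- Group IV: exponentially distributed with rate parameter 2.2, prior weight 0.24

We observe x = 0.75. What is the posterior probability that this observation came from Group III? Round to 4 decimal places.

0.2034

Posterior ∝ prior × likelihood, so P(k | x) ∝ P(Z=k) f_k(x); normalise over all components.
Exponential densities:
  p_I = 1.7·e^(−1.7·0.75) = 1.7·e^(−1.2750) = 0.475033
  p_II = 1.9·e^(−1.9·0.75) = 1.9·e^(−1.4250) = 0.456966
  p_III = 2.1·e^(−2.1·0.75) = 2.1·e^(−1.5750) = 0.434716
  p_IV = 2.2·e^(−2.2·0.75) = 2.2·e^(−1.6500) = 0.42251
Prior × likelihood for each component:
  P(Z=I)·p_I = 0.26 × 0.475033 = 0.123508
  P(Z=II)·p_II = 0.29 × 0.456966 = 0.13252
  P(Z=III)·p_III = 0.21 × 0.434716 = 0.0912903
  P(Z=IV)·p_IV = 0.24 × 0.42251 = 0.101402
Normaliser: 0.123508 + 0.13252 + 0.0912903 + 0.101402 = 0.448721
P(Group III | the observation) ≈ 0.2034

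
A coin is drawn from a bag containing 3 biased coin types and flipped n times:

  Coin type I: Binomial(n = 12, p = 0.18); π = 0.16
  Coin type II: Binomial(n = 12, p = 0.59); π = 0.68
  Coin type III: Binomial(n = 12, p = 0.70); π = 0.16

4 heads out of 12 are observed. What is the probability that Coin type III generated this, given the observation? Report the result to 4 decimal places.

Apply Bayes' rule: the posterior for each component is proportional to its prior times its likelihood at x.
Evaluate each component's likelihood at the observed value:
  L_I = C(12,4)·0.18^4·0.82^8 = 495·0.00104976·0.204414 = 0.10622
  L_II = C(12,4)·0.59^4·0.41^8 = 495·0.121174·0.000798493 = 0.0478943
  L_III = C(12,4)·0.70^4·0.30^8 = 495·0.2401·6.561e-05 = 0.00779772
Weight by the priors:
  w_I·L_I = 0.16 × 0.10622 = 0.0169952
  w_II·L_II = 0.68 × 0.0478943 = 0.0325681
  w_III·L_III = 0.16 × 0.00779772 = 0.00124763
Sum: 0.0169952 + 0.0325681 + 0.00124763 = 0.050811
Responsibility of Coin type III: 0.00124763 / 0.050811 ≈ 0.0246

0.0246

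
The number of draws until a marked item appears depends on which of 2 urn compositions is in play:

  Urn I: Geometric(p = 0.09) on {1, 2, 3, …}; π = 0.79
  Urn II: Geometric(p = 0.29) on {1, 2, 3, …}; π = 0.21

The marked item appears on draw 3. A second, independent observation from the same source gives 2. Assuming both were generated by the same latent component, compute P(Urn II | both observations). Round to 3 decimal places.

0.567

The responsibility of component k is w_k f_k(x) divided by Σ_j w_j f_j(x).
Since both observations come from the same component, the likelihood for component k is f_k(x₁)·f_k(x₂).
  p_I = [0.09·(1−0.09)^2 = 0.09·0.8281 = 0.074529] × [0.0819] = 0.00610393
  p_II = [0.29·(1−0.29)^2 = 0.29·0.5041 = 0.146189] × [0.2059] = 0.0301003
Multiply by the mixture weights:
  w_I·p_I = 0.79 × 0.00610393 = 0.0048221
  w_II·p_II = 0.21 × 0.0301003 = 0.00632107
Denominator: 0.0048221 + 0.00632107 = 0.0111432
P(Urn II | x₁,x₂) ≈ 0.567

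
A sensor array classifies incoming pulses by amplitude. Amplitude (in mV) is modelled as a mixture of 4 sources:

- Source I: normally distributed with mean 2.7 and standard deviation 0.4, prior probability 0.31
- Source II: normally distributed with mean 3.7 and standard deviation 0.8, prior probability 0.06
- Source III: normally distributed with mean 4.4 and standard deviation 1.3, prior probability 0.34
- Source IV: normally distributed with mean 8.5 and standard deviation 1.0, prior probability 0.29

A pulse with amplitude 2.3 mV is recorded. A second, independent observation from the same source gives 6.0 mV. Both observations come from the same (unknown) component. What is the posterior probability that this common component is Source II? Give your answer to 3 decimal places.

The responsibility of component k is P(Z=k) f_k(x) divided by Σ_j P(Z=j) f_j(x).
Since both observations come from the same component, the likelihood for component k is f_k(x₁)·f_k(x₂).
  p_I = [(1/(0.4·√(2π)))·exp(−(2.3−2.7)²/(2·0.4²)) = 0.997356·exp(-0.50000) = 0.604927] × [1.65678e-15] = 1.00223e-15
  p_II = [(1/(0.8·√(2π)))·exp(−(2.3−3.7)²/(2·0.8²)) = 0.498678·exp(-1.53125) = 0.107847] × [0.00799765] = 0.00086252
  p_III = [(1/(1.3·√(2π)))·exp(−(2.3−4.4)²/(2·1.3²)) = 0.306879·exp(-1.30473) = 0.0832392] × [0.143891] = 0.0119774
  p_IV = [(1/(1.0·√(2π)))·exp(−(2.3−8.5)²/(2·1.0²)) = 0.398942·exp(-19.22000) = 1.79378e-09] × [0.0175283] = 3.1442e-11
Multiply by the mixture weights:
  P(Z=I)·p_I = 0.31 × 1.00223e-15 = 3.10692e-16
  P(Z=II)·p_II = 0.06 × 0.00086252 = 5.17512e-05
  P(Z=III)·p_III = 0.34 × 0.0119774 = 0.00407231
  P(Z=IV)·p_IV = 0.29 × 3.1442e-11 = 9.11818e-12
Denominator: 3.10692e-16 + 5.17512e-05 + 0.00407231 + 9.11818e-12 = 0.00412406
So the posterior for Source II is 5.17512e-05 / 0.00412406 ≈ 0.013.

0.013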